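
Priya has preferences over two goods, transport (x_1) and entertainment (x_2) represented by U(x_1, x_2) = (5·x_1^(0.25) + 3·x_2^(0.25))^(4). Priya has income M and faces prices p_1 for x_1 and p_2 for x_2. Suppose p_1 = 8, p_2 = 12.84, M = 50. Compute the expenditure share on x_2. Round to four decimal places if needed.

From the CES first-order condition, (5/3)·(x_2/x_1)^(0.75) = p_1/p_2.
Hence x_2/x_1 = ((3/5)·p_1/p_2)^(1/(0.75)), i.e. raised to the 4/3 power.
Substitute x_2 = (x_2/x_1)·x_1 into the budget: x_1* = M/(p_1 + p_2·(x_2/x_1)).
Numerically x_2/x_1 = 0.269299, so x_1* = 50/(8 + 12.84·0.269299) = 4.3638 and x_2* = 0.269299·4.3638 = 1.1752.
Expenditure on x_2: 12.84·1.1752 = 15.0893; share = 0.3018.

share on x_2 = 0.3018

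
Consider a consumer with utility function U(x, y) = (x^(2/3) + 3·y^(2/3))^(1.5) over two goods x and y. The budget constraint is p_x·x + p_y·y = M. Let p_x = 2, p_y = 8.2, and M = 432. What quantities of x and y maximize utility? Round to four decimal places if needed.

x* = 82.8797, y* = 32.4684

MRS = MU_x/MU_y = (1/3)·(y/x)^(1/3). Set equal to p_x/p_y.
Solve for the ratio: y/x = [3·p_x/p_y]^(3).
With the ratio pinned down, the budget gives x* = M/(p_x + p_y·(y/x)) and y* = (y/x)·x*.
Numerically y/x = 0.391753, so x* = 432/(2 + 8.2·0.391753) = 82.8797 and y* = 0.391753·82.8797 = 32.4684.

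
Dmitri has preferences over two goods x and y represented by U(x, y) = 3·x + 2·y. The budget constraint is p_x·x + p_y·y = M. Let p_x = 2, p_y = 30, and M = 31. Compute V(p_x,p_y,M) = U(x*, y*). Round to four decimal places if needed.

V = 46.5

Perfect substitutes: compare marginal utility per dollar. 3/p_x vs 2/p_y → 1.5 vs 0.0667.
x gives more utility per dollar, so spend all income on x: x* = M/p_x, y* = 0.
Numerically: x* = 15.5, y* = 0.
Utility at the optimum: U(15.5, 0) = 46.5.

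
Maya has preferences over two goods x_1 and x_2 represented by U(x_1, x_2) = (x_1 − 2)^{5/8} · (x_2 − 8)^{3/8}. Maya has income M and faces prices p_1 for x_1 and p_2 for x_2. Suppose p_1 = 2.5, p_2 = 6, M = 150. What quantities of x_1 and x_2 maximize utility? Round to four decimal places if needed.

x_1* = 26.25, x_2* = 14.0625

Let x_1' = x_1−2, x_2' = x_2−8. MRS = (5/3)·x_2'/x_1' = p_1/p_2.
Substituting into the budget: x_1* = 2 + 0.625·(M − 2·p_1 − 8·p_2)/p_1, and x_2* = 8 + 0.375·(…)/p_2.
Discretionary income = 150 − 2·2.5 − 8·6 = 97; x_1* = 2 + 0.625·97/2.5 = 26.25; x_2* = 8 + 0.375·97/6 = 14.0625.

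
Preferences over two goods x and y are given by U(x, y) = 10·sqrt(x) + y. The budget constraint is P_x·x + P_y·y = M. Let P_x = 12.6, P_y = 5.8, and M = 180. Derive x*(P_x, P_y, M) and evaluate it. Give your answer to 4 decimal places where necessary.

Utility is quasi-linear in y; the FOC for x is 5/√x = P_x/P_y.
Solve: √x = 5·P_y/P_x, so x*(P_x,P_y) = (5·P_y/P_x)², and y* = (M − P_x·x*)/P_y.
Plugging in: x* = (5·5.8/12.6)² = 5.2973.

x* = 5.2973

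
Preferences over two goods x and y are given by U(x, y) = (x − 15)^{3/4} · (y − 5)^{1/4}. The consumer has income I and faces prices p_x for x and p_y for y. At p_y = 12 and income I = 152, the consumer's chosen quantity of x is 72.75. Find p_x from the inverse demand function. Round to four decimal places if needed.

p_x = 1

This is Cobb-Douglas in (x−15, y−5): tangency gives 0.75·p_y·(y−5) = 0.25·p_x·(x−15).
After buying the subsistence bundle (15, 5), a share 0.75 of the remaining income goes to x: x* = 15 + 0.75·(I − 15p_x − 5p_y)/p_x.
Set x* = 72.75 in the demand function and solve for p_x: p_x = 1.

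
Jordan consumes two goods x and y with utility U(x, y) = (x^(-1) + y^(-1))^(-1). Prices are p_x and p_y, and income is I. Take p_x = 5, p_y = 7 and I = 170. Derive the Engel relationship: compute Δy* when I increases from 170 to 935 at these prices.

Numerically y/x = 0.845154, so x* = 170/(5 + 7·0.845154) = 15.5734 and y* = 0.845154·15.5734 = 13.1619.
At I' = 935: y* = 72.3904. Change: 72.3904 − 13.1619 = 59.2285.

Δy* = 59.2285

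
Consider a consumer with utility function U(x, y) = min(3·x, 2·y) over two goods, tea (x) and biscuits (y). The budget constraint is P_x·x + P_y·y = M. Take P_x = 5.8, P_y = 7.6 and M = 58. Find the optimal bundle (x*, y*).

With perfect complements, no substitution: consume in ratio x:y = 2:3.
Budget: P_x·x + P_y·(3/2)·x = M, so (2·P_x + 3·P_y)·x = 2·M.
Demand: x*(P_x,P_y,M) = 2·M/(2·P_x + 3·P_y), y* = 3·M/(2·P_x + 3·P_y).
Here 2·5.8 + 3·7.6 = 34.4, giving x* = 3.3721 and y* = 5.0581.

x* = 3.3721, y* = 5.0581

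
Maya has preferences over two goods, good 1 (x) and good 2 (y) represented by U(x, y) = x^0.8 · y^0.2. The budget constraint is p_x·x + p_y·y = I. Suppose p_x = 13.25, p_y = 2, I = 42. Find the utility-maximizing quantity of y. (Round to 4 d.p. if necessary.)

MU_x/MU_y = (0.8·y)/(0.2·x); tangency sets this equal to p_x/p_y.
So 0.8·p_y·y = 0.2·p_x·x; combined with the budget, a share 0.8 of income goes to x.
Demand: x*(p_x,p_y,I) = 0.8·I/p_x and y* = 0.2·I/p_y.
At p_x=13.25, p_y=2, I=42: y* = 0.2·42/2 = 4.2.

y* = 4.2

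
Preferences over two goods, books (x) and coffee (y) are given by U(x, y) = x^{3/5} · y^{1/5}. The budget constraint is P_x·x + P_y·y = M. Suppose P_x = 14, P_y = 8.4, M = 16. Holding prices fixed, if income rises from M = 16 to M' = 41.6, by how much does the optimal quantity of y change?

Tangency: MRS = 3·y/x = P_x/P_y.
Rearranging, P_y·y = (1/3)·P_x·x. Substituting into the budget gives P_x·x·(1 + (1/3)) = M.
Demand: x*(P_x,P_y,M) = 0.75·M/P_x and y* = 0.25·M/P_y.
At P_x=14, P_y=8.4, M=16: y* = 0.25·16/8.4 = 0.4762.
At M' = 41.6: y* = 1.2381. Change: 1.2381 − 0.4762 = 0.7619.

Δy* = 0.7619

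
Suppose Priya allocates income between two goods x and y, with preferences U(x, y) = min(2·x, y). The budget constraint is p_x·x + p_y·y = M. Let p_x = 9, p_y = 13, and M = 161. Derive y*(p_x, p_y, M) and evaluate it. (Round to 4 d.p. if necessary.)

Here 9 + 2·13 = 35, giving y* = 9.2.

y* = 9.2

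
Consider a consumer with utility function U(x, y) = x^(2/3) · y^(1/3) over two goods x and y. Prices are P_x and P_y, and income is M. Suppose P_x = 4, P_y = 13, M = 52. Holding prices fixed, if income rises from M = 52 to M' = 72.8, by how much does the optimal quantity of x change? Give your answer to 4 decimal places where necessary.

MU_x/MU_y = (2/3·y)/(1/3·x); tangency sets this equal to P_x/P_y.
Rearranging, P_y·y = (1/2)·P_x·x. Substituting into the budget gives P_x·x·(1 + (1/2)) = M.
Demand: x*(P_x,P_y,M) = 2/3·M/P_x and y* = 1/3·M/P_y.
At P_x=4, P_y=13, M=52: x* = 2/3·52/4 = 8.6667.
At M' = 72.8: x* = 12.1333. Change: 12.1333 − 8.6667 = 3.4667.

Δx* = 3.4667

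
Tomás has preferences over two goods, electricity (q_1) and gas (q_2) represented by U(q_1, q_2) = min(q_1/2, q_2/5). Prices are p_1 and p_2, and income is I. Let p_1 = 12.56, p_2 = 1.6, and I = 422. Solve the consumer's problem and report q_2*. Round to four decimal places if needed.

With perfect complements, no substitution: consume in ratio q_1:q_2 = 2:5.
Budget: p_1·q_1 + p_2·(5/2)·q_1 = I, so (2·p_1 + 5·p_2)·q_1 = 2·I.
Demand: q_1*(p_1,p_2,I) = 2·I/(2·p_1 + 5·p_2), q_2* = 5·I/(2·p_1 + 5·p_2).
Here 2·12.56 + 5·1.6 = 33.12, giving q_2* = 63.7077.

q_2* = 63.7077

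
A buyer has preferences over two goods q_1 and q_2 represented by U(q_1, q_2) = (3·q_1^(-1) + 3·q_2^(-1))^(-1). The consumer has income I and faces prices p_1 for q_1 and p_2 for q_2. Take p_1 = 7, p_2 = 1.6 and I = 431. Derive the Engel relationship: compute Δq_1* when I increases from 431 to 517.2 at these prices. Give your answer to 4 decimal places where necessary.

MRS = MU_q_1/MU_q_2 = (q_2/q_1)^(2). Set equal to p_1/p_2.
Solve for the ratio: q_2/q_1 = [p_1/p_2]^(0.5).
Substitute q_2 = (q_2/q_1)·q_1 into the budget: q_1* = I/(p_1 + p_2·(q_2/q_1)).
Numerically q_2/q_1 = 2.09165, so q_1* = 431/(7 + 1.6·2.09165) = 41.656.
At I' = 517.2: q_1* = 49.9872. Change: 49.9872 − 41.656 = 8.3312.

Δq_1* = 8.3312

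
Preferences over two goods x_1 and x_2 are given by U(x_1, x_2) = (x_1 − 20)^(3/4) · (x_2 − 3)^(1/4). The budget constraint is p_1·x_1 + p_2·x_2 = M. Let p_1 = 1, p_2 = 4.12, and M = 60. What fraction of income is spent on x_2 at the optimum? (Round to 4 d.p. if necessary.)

Discretionary income = 60 − 20·1 − 3·4.12 = 27.64; x_1* = 20 + 0.75·27.64/1 = 40.73; x_2* = 3 + 0.25·27.64/4.12 = 4.6772.
Expenditure on x_2: 4.12·4.6772 = 19.27; share = 0.3212.

share on x_2 = 0.3212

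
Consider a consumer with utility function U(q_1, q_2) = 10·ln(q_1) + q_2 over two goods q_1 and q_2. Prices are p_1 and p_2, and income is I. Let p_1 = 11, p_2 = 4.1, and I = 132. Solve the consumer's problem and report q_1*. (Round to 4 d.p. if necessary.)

MU_q_1 = 10/q_1, MU_q_2 = 1. Tangency: 10/q_1 = p_1/p_2.
So q_1*(p_1,p_2) = 10·p_2/p_1, independent of income; and q_2* = (I − 10·p_2)/p_2.
At the given prices: q_1* = 10·4.1/11 = 3.7273.

q_1* = 3.7273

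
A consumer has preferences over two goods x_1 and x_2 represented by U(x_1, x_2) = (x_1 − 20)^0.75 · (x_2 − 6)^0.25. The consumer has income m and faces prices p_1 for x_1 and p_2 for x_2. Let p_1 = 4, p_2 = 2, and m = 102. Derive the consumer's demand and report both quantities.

MRS = 3·(x_2−6)/(x_1−20). Tangency with p_1/p_2 gives x_2−6 = (1/3)·(p_1/p_2)·(x_1−20).
Substituting into the budget: x_1* = 20 + 0.75·(m − 20·p_1 − 6·p_2)/p_1, and x_2* = 6 + 0.25·(…)/p_2.
Discretionary income = 102 − 20·4 − 6·2 = 10; x_1* = 20 + 0.75·10/4 = 21.875; x_2* = 6 + 0.25·10/2 = 7.25.

x_1* = 21.875, x_2* = 7.25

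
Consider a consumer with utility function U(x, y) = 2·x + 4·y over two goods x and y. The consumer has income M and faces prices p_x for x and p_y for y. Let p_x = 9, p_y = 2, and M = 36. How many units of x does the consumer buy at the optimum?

Linear utility — the consumer picks whichever good has higher MU/price: 2/9 = 0.2222 vs 4/2 = 2.
y gives more utility per dollar, so spend all income on y: y* = M/p_y, x* = 0.
Numerically: x* = 0, y* = 18.

x* = 0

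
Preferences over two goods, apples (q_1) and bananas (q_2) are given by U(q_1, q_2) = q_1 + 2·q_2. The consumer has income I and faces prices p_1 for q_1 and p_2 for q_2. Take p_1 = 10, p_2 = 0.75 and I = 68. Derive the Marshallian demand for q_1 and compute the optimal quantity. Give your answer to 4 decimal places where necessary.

q_1* = 0

Perfect substitutes: compare marginal utility per dollar. 1/p_1 vs 2/p_2 → 0.1 vs 2.6667.
q_2 gives more utility per dollar, so spend all income on q_2: q_2* = I/p_2, q_1* = 0.
Numerically: q_1* = 0, q_2* = 90.6667.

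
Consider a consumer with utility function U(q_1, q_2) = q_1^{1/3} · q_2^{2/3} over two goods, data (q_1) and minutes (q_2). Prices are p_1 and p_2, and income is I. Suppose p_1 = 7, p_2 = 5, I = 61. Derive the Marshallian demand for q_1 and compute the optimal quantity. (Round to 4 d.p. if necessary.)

MU_q_1/MU_q_2 = (1/3·q_2)/(2/3·q_1); tangency sets this equal to p_1/p_2.
Rearranging, p_2·q_2 = 2·p_1·q_1. Substituting into the budget gives p_1·q_1·(1 + 2) = I.
Demand: q_1*(p_1,p_2,I) = 1/3·I/p_1 and q_2* = 2/3·I/p_2.
At p_1=7, p_2=5, I=61: q_1* = 1/3·61/7 = 2.9048.

q_1* = 2.9048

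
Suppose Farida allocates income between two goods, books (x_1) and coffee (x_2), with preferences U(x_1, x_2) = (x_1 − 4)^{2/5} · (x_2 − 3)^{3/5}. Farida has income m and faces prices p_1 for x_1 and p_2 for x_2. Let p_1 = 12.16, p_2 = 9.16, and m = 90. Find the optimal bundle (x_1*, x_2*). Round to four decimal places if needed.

Let x_1' = x_1−4, x_2' = x_2−3. MRS = (2/3)·x_2'/x_1' = p_1/p_2.
After buying the subsistence bundle (4, 3), a share 0.4 of the remaining income goes to x_1: x_1* = 4 + 0.4·(m − 4p_1 − 3p_2)/p_1.
Discretionary income = 90 − 4·12.16 − 3·9.16 = 13.88; x_1* = 4 + 0.4·13.88/12.16 = 4.4566; x_2* = 3 + 0.6·13.88/9.16 = 3.9092.

x_1* = 4.4566, x_2* = 3.9092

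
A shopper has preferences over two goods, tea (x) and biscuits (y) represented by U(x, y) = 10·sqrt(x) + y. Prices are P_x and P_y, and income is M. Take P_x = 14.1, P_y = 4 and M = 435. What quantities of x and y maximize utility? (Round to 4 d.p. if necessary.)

Set MRS = P_x/P_y: 5·x^(−1/2) = P_x/P_y.
Thus x* = (5·P_y/P_x)² — independent of M — with the rest of income spent on y.
Plugging in: x* = (5·4/14.1)² = 2.012, y* = 101.6578.

x* = 2.012, y* = 101.6578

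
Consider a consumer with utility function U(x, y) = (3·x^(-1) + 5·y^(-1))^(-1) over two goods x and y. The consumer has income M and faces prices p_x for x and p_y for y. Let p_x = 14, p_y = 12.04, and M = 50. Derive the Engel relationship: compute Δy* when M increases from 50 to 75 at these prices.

From the CES first-order condition, (3/5)·(y/x)^(2) = p_x/p_y.
Hence y/x = ((5/3)·p_x/p_y)^(1/(2)), i.e. raised to the 0.5 power.
With the ratio pinned down, the budget gives x* = M/(p_x + p_y·(y/x)) and y* = (y/x)·x*.
Numerically y/x = 1.392115, so x* = 50/(14 + 12.04·1.392115) = 1.6254 and y* = 1.392115·1.6254 = 2.2628.
At M' = 75: y* = 3.3942. Change: 3.3942 − 2.2628 = 1.1314.

Δy* = 1.1314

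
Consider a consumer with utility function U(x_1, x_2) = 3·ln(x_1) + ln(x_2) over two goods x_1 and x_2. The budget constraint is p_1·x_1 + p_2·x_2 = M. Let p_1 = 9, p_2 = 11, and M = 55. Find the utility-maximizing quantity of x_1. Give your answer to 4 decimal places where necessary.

x_1* = 4.5833

Tangency: MRS = 3·x_2/x_1 = p_1/p_2.
So 3·p_2·x_2 = p_1·x_1; combined with the budget, a share 0.75 of income goes to x_1.
Demand: x_1*(p_1,p_2,M) = 0.75·M/p_1 and x_2* = 0.25·M/p_2.
At p_1=9, p_2=11, M=55: x_1* = 0.75·55/9 = 4.5833.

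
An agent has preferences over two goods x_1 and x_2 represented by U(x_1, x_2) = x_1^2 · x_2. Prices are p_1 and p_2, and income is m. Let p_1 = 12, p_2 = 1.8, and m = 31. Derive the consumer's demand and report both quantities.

The MRS is 2·x_2/x_1. Set MRS = p_1/p_2.
So 2·p_2·x_2 = p_1·x_1; combined with the budget, a share 2/3 of income goes to x_1.
Demand: x_1*(p_1,p_2,m) = 2/3·m/p_1 and x_2* = 1/3·m/p_2.
At p_1=12, p_2=1.8, m=31: x_1* = 2/3·31/12 = 1.7222, x_2* = 5.7407.

x_1* = 1.7222, x_2* = 5.7407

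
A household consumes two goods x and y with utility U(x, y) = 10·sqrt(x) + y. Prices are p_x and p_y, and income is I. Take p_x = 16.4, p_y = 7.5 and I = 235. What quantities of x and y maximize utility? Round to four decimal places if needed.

Utility is quasi-linear in y; the FOC for x is 5/√x = p_x/p_y.
Solve: √x = 5·p_y/p_x, so x*(p_x,p_y) = (5·p_y/p_x)², and y* = (I − p_x·x*)/p_y.
Plugging in: x* = (5·7.5/16.4)² = 5.2285, y* = 19.9004.

x* = 5.2285, y* = 19.9004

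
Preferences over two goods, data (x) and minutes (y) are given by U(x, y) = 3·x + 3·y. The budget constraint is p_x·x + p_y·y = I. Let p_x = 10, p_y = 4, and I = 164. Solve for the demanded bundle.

x* = 0, y* = 41

Linear utility — the consumer picks whichever good has higher MU/price: 3/10 = 0.3 vs 3/4 = 0.75.
y gives more utility per dollar, so spend all income on y: y* = I/p_y, x* = 0.
Numerically: x* = 0, y* = 41.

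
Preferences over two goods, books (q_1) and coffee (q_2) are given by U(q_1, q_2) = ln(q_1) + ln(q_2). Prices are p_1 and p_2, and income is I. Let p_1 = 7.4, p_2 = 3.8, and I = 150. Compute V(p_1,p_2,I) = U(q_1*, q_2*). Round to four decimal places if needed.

MU_q_1/MU_q_2 = (q_2)/(q_1); tangency sets this equal to p_1/p_2.
Rearranging, p_2·q_2 = p_1·q_1. Substituting into the budget gives p_1·q_1·(1 + 1) = I.
Demand: q_1*(p_1,p_2,I) = 0.5·I/p_1 and q_2* = 0.5·I/p_2.
At p_1=7.4, p_2=3.8, I=150: q_1* = 0.5·150/7.4 = 10.1351, q_2* = 19.7368.
Utility at the optimum: U(10.1351, 19.7368) = 5.2985.

V = 5.2985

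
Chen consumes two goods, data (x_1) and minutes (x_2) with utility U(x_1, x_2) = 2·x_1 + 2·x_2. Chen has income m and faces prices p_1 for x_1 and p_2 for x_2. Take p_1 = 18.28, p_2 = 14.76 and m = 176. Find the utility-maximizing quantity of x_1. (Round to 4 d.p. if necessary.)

x_1* = 0

Linear utility — the consumer picks whichever good has higher MU/price: 2/18.28 = 0.1094 vs 2/14.76 = 0.1355.
x_2 gives more utility per dollar, so spend all income on x_2: x_2* = m/p_2, x_1* = 0.
Numerically: x_1* = 0, x_2* = 11.9241.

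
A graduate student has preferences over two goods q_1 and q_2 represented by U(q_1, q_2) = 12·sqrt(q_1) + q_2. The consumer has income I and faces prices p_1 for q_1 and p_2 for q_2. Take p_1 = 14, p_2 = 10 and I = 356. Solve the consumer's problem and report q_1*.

Utility is quasi-linear in q_2; the FOC for q_1 is 6/√q_1 = p_1/p_2.
Solve: √q_1 = 6·p_2/p_1, so q_1*(p_1,p_2) = (6·p_2/p_1)², and q_2* = (I − p_1·q_1*)/p_2.
Plugging in: q_1* = (6·10/14)² = 18.3673.

q_1* = 18.3673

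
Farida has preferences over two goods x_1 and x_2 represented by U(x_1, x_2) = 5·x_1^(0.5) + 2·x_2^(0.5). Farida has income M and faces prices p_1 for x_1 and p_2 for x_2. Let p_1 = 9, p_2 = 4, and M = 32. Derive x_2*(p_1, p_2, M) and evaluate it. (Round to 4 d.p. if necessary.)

x_2* = 2.1176

MU_x_1 ∝ 5·x_1^(-0.5), MU_x_2 ∝ 2·x_2^(-0.5), so MRS = (5/2)·(x_2/x_1)^(0.5) = p_1/p_2.
Solve for the ratio: x_2/x_1 = [(2/5)·p_1/p_2]^(2).
With the ratio pinned down, the budget gives x_1* = M/(p_1 + p_2·(x_2/x_1)) and x_2* = (x_2/x_1)·x_1*.
Numerically x_2/x_1 = 0.81, so x_1* = 32/(9 + 4·0.81) = 2.6144 and x_2* = 0.81·2.6144 = 2.1176.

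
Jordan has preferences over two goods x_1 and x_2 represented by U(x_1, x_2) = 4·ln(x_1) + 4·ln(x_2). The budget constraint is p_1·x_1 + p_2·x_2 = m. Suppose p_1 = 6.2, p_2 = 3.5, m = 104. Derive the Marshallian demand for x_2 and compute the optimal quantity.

x_2* = 14.8571

Demand: x_1*(p_1,p_2,m) = 0.5·m/p_1 and x_2* = 0.5·m/p_2.
At p_1=6.2, p_2=3.5, m=104: x_2* = 0.5·104/3.5 = 14.8571.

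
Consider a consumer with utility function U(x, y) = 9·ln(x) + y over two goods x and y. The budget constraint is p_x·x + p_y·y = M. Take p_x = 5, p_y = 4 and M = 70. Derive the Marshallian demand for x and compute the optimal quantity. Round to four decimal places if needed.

Set MRS = p_x/p_y: (9/x)/1 = p_x/p_y.
So x*(p_x,p_y) = 9·p_y/p_x, independent of income; and y* = (M − 9·p_y)/p_y.
At the given prices: x* = 9·4/5 = 7.2.

x* = 7.2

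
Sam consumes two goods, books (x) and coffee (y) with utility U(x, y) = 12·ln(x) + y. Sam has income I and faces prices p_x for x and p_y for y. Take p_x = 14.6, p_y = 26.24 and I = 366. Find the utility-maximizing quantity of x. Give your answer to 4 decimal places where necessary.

x* = 21.5671

So x*(p_x,p_y) = 12·p_y/p_x, independent of income; and y* = (I − 12·p_y)/p_y.
At the given prices: x* = 12·26.24/14.6 = 21.5671.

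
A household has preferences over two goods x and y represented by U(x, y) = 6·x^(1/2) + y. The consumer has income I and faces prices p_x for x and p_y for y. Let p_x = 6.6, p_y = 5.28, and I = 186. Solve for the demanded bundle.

MU_x = 3/√x, MU_y = 1. Tangency: 3/√x = p_x/p_y.
Thus x* = (3·p_y/p_x)² — independent of I — with the rest of income spent on y.
Plugging in: x* = (3·5.28/6.6)² = 5.76, y* = 28.0273.

x* = 5.76, y* = 28.0273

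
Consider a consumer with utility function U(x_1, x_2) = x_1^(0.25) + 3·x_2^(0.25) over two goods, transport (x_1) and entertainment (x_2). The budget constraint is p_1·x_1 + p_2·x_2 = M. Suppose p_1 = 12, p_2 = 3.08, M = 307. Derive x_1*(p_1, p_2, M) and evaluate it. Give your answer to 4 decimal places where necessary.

MRS = MU_x_1/MU_x_2 = (1/3)·(x_2/x_1)^(0.75). Set equal to p_1/p_2.
Hence x_2/x_1 = (3·p_1/p_2)^(1/(0.75)), i.e. raised to the 4/3 power.
With the ratio pinned down, the budget gives x_1* = M/(p_1 + p_2·(x_2/x_1)) and x_2* = (x_2/x_1)·x_1*.
Numerically x_2/x_1 = 26.525834, so x_1* = 307/(12 + 3.08·26.525834) = 3.2764.

x_1* = 3.2764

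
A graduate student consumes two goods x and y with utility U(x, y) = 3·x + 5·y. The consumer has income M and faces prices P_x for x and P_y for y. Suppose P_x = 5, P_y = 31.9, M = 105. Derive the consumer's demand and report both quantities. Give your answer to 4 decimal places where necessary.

Linear utility — the consumer picks whichever good has higher MU/price: 3/5 = 0.6 vs 5/31.9 = 0.1567.
x gives more utility per dollar, so spend all income on x: x* = M/P_x, y* = 0.
Numerically: x* = 21, y* = 0.

x* = 21, y* = 0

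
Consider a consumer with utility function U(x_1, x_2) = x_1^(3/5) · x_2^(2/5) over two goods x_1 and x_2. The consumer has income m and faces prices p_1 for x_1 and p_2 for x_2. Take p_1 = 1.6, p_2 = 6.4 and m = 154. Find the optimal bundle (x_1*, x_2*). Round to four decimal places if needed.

x_1* = 57.75, x_2* = 9.625

MU_x_1/MU_x_2 = (0.6·x_2)/(0.4·x_1); tangency sets this equal to p_1/p_2.
So 0.6·p_2·x_2 = 0.4·p_1·x_1; combined with the budget, a share 0.6 of income goes to x_1.
Demand: x_1*(p_1,p_2,m) = 0.6·m/p_1 and x_2* = 0.4·m/p_2.
At p_1=1.6, p_2=6.4, m=154: x_1* = 0.6·154/1.6 = 57.75, x_2* = 9.625.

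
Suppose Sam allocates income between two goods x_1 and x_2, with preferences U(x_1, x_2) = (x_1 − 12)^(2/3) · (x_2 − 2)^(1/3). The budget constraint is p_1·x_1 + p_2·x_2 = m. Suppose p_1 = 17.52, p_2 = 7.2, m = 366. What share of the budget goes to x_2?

MRS = 2·(x_2−2)/(x_1−12). Tangency with p_1/p_2 gives x_2−2 = (1/2)·(p_1/p_2)·(x_1−12).
After buying the subsistence bundle (12, 2), a share 2/3 of the remaining income goes to x_1: x_1* = 12 + 2/3·(m − 12p_1 − 2p_2)/p_1.
Discretionary income = 366 − 12·17.52 − 2·7.2 = 141.36; x_1* = 12 + 2/3·141.36/17.52 = 17.379; x_2* = 2 + 1/3·141.36/7.2 = 8.5444.
Expenditure on x_2: 7.2·8.5444 = 61.52; share = 0.1681.

share on x_2 = 0.1681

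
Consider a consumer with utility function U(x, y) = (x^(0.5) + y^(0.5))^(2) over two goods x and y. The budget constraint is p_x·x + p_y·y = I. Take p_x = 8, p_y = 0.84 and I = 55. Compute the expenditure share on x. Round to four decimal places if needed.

share on x = 0.095

From the CES first-order condition, (y/x)^(0.5) = p_x/p_y.
Hence y/x = (p_x/p_y)^(1/(0.5)), i.e. raised to the 2 power.
Substitute y = (y/x)·x into the budget: x* = I/(p_x + p_y·(y/x)).
Numerically y/x = 90.702948, so x* = 55/(8 + 0.84·90.702948) = 0.6533 and y* = 90.702948·0.6533 = 59.2545.
Expenditure on x: 8·0.6533 = 5.2262; share = 0.095.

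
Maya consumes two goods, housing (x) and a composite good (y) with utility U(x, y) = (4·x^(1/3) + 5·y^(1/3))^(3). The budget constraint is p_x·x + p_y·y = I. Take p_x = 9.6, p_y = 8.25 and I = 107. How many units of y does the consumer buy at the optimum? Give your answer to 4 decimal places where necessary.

y* = 7.7975

From the CES first-order condition, (4/5)·(y/x)^(2/3) = p_x/p_y.
Hence y/x = ((5/4)·p_x/p_y)^(1/(2/3)), i.e. raised to the 1.5 power.
Substitute y = (y/x)·x into the budget: x* = I/(p_x + p_y·(y/x)).
Numerically y/x = 1.754248, so x* = 107/(9.6 + 8.25·1.754248) = 4.4449 and y* = 1.754248·4.4449 = 7.7975.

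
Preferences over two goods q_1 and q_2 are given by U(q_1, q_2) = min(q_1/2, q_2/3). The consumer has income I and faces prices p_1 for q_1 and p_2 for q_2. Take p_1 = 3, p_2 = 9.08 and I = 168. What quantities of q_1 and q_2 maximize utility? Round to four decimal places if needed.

Leontief preferences: the optimum is at the kink where q_1/2 = q_2/3, i.e. q_2 = (3/2)·q_1.
Budget: p_1·q_1 + p_2·(3/2)·q_1 = I, so (2·p_1 + 3·p_2)·q_1 = 2·I.
Demand: q_1*(p_1,p_2,I) = 2·I/(2·p_1 + 3·p_2), q_2* = 3·I/(2·p_1 + 3·p_2).
Here 2·3 + 3·9.08 = 33.24, giving q_1* = 10.1083 and q_2* = 15.1625.

q_1* = 10.1083, q_2* = 15.1625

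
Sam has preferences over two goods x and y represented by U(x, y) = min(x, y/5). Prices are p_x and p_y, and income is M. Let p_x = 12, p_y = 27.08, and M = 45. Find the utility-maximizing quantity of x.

x* = 0.3053

With perfect complements, no substitution: consume in ratio x:y = 1:5.
Budget: p_x·x + p_y·5·x = M, so (p_x + 5·p_y)·x = M.
Demand: x*(p_x,p_y,M) = M/(p_x + 5·p_y), y* = 5·M/(p_x + 5·p_y).
Here 12 + 5·27.08 = 147.4, giving x* = 0.3053.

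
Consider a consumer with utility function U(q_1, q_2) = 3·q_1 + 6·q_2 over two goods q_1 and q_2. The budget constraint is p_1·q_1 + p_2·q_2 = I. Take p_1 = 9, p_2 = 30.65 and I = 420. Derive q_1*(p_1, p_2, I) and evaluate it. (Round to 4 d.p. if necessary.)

q_1* = 46.6667

Linear utility — the consumer picks whichever good has higher MU/price: 3/9 = 0.3333 vs 6/30.65 = 0.1958.
q_1 gives more utility per dollar, so spend all income on q_1: q_1* = I/p_1, q_2* = 0.
Numerically: q_1* = 46.6667, q_2* = 0.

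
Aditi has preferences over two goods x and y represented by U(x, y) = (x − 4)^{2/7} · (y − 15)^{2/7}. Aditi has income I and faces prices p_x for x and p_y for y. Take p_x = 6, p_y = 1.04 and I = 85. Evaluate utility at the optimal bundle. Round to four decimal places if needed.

After buying the subsistence bundle (4, 15), a share 0.5 of the remaining income goes to x: x* = 4 + 0.5·(I − 4p_x − 15p_y)/p_x.
Discretionary income = 85 − 4·6 − 15·1.04 = 45.4; x* = 4 + 0.5·45.4/6 = 7.7833; y* = 15 + 0.5·45.4/1.04 = 36.8269.
Utility at the optimum: U(7.7833, 36.8269) = 3.5292.

V = 3.5292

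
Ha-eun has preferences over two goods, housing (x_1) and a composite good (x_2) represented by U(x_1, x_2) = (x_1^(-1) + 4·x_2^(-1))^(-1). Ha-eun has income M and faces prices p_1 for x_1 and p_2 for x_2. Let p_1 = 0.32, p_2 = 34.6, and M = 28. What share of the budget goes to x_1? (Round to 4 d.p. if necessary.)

With the ratio pinned down, the budget gives x_1* = M/(p_1 + p_2·(x_2/x_1)) and x_2* = (x_2/x_1)·x_1*.
Numerically x_2/x_1 = 0.192339, so x_1* = 28/(0.32 + 34.6·0.192339) = 4.0144 and x_2* = 0.192339·4.0144 = 0.7721.
Expenditure on x_1: 0.32·4.0144 = 1.2846; share = 0.0459.

share on x_1 = 0.0459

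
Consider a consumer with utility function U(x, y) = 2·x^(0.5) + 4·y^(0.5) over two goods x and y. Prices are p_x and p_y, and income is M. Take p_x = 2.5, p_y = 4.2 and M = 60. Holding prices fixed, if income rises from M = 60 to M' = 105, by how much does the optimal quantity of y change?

Δy* = 7.5453

MRS = MU_x/MU_y = (1/2)·(y/x)^(0.5). Set equal to p_x/p_y.
Hence y/x = (2·p_x/p_y)^(1/(0.5)), i.e. raised to the 2 power.
With the ratio pinned down, the budget gives x* = M/(p_x + p_y·(y/x)) and y* = (y/x)·x*.
Numerically y/x = 1.417234, so x* = 60/(2.5 + 4.2·1.417234) = 7.0986 and y* = 1.417234·7.0986 = 10.0604.
At M' = 105: y* = 17.6056. Change: 17.6056 − 10.0604 = 7.5453.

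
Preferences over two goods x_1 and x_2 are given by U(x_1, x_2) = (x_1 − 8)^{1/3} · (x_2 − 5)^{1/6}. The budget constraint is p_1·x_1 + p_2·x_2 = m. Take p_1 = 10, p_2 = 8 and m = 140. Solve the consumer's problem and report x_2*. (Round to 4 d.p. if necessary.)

x_2* = 5.8333

MRS = 2·(x_2−5)/(x_1−8). Tangency with p_1/p_2 gives x_2−5 = (1/2)·(p_1/p_2)·(x_1−8).
After buying the subsistence bundle (8, 5), a share 2/3 of the remaining income goes to x_1: x_1* = 8 + 2/3·(m − 8p_1 − 5p_2)/p_1.
Discretionary income = 140 − 8·10 − 5·8 = 20; x_2* = 5 + 1/3·20/8 = 5.8333.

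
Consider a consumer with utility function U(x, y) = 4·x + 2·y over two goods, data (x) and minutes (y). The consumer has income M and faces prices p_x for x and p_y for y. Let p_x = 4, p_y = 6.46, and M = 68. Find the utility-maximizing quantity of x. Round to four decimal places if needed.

x* = 17

Perfect substitutes: compare marginal utility per dollar. 4/p_x vs 2/p_y → 1 vs 0.3096.
x gives more utility per dollar, so spend all income on x: x* = M/p_x, y* = 0.
Numerically: x* = 17, y* = 0.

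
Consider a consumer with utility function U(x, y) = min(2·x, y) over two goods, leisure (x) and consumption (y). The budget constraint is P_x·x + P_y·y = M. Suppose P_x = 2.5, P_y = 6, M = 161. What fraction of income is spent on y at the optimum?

Demand: x*(P_x,P_y,M) = M/(P_x + 2·P_y), y* = 2·M/(P_x + 2·P_y).
Here 2.5 + 2·6 = 14.5, giving x* = 11.1034 and y* = 22.2069.
Expenditure on y: 6·22.2069 = 133.2414; share = 0.8276.

share on y = 0.8276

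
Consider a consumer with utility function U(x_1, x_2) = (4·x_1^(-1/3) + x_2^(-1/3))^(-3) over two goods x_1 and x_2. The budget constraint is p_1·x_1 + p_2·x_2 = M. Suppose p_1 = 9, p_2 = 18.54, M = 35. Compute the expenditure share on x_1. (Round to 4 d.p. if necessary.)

share on x_1 = 0.7025

MRS = MU_x_1/MU_x_2 = 4·(x_2/x_1)^(4/3). Set equal to p_1/p_2.
Hence x_2/x_1 = ((1/4)·p_1/p_2)^(1/(4/3)), i.e. raised to the 0.75 power.
Substitute x_2 = (x_2/x_1)·x_1 into the budget: x_1* = M/(p_1 + p_2·(x_2/x_1)).
Numerically x_2/x_1 = 0.205615, so x_1* = 35/(9 + 18.54·0.205615) = 2.7318 and x_2* = 0.205615·2.7318 = 0.5617.
Expenditure on x_1: 9·2.7318 = 24.5861; share = 0.7025.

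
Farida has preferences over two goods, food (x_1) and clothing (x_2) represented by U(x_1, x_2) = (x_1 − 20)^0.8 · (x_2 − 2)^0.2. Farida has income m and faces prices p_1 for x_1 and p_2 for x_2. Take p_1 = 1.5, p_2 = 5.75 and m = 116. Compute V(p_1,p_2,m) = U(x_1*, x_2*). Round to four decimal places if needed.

V = 23.0159

Let x_1' = x_1−20, x_2' = x_2−2. MRS = 4·x_2'/x_1' = p_1/p_2.
After buying the subsistence bundle (20, 2), a share 0.8 of the remaining income goes to x_1: x_1* = 20 + 0.8·(m − 20p_1 − 2p_2)/p_1.
Discretionary income = 116 − 20·1.5 − 2·5.75 = 74.5; x_1* = 20 + 0.8·74.5/1.5 = 59.7333; x_2* = 2 + 0.2·74.5/5.75 = 4.5913.
Utility at the optimum: U(59.7333, 4.5913) = 23.0159.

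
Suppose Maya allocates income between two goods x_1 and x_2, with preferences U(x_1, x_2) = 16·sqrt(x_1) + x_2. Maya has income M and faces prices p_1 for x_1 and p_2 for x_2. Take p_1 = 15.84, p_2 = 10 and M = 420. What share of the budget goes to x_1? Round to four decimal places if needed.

share on x_1 = 0.962

MU_x_1 = 8/√x_1, MU_x_2 = 1. Tangency: 8/√x_1 = p_1/p_2.
Solve: √x_1 = 8·p_2/p_1, so x_1*(p_1,p_2) = (8·p_2/p_1)², and x_2* = (M − p_1·x_1*)/p_2.
Plugging in: x_1* = (8·10/15.84)² = 25.5076, x_2* = 1.596.
Expenditure on x_1: 15.84·25.5076 = 404.0404; share = 0.962.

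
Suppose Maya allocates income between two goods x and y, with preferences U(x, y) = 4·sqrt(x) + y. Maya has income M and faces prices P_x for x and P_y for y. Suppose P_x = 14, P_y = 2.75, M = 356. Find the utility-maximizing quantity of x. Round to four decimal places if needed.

MU_x = 2/√x, MU_y = 1. Tangency: 2/√x = P_x/P_y.
Thus x* = (2·P_y/P_x)² — independent of M — with the rest of income spent on y.
Plugging in: x* = (2·2.75/14)² = 0.1543.

x* = 0.1543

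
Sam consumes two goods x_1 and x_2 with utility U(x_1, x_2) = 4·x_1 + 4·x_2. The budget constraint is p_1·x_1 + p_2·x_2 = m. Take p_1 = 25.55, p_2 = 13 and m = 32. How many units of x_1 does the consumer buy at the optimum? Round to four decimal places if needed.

Perfect substitutes: compare marginal utility per dollar. 4/p_1 vs 4/p_2 → 0.1566 vs 0.3077.
x_2 gives more utility per dollar, so spend all income on x_2: x_2* = m/p_2, x_1* = 0.
Numerically: x_1* = 0, x_2* = 2.4615.

x_1* = 0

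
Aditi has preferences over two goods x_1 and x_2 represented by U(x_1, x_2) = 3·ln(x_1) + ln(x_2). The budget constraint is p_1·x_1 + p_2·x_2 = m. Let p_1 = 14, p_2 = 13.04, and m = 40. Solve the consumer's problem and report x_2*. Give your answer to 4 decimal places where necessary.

MU_x_1/MU_x_2 = (3·x_2)/(x_1); tangency sets this equal to p_1/p_2.
Rearranging, p_2·x_2 = (1/3)·p_1·x_1. Substituting into the budget gives p_1·x_1·(1 + (1/3)) = m.
Demand: x_1*(p_1,p_2,m) = 0.75·m/p_1 and x_2* = 0.25·m/p_2.
At p_1=14, p_2=13.04, m=40: x_2* = 0.25·40/13.04 = 0.7669.

x_2* = 0.7669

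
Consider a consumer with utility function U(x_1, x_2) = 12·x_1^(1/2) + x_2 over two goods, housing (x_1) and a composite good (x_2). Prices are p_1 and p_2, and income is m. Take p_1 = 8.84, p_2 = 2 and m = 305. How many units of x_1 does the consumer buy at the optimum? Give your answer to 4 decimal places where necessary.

Thus x_1* = (6·p_2/p_1)² — independent of m — with the rest of income spent on x_2.
Plugging in: x_1* = (6·2/8.84)² = 1.8427.

x_1* = 1.8427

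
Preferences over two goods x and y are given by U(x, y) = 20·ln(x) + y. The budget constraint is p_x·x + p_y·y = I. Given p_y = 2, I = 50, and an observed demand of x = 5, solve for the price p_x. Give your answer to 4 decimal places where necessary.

p_x = 8

MU_x = 20/x, MU_y = 1. Tangency: 20/x = p_x/p_y.
So x*(p_x,p_y) = 20·p_y/p_x, independent of income; and y* = (I − 20·p_y)/p_y.
Set x* = 5 in the demand function and solve for p_x: p_x = 8.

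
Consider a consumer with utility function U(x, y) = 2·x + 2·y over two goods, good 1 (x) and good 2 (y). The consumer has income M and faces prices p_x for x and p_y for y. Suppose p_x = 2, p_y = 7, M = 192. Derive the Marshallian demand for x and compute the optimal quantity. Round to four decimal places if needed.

Perfect substitutes: compare marginal utility per dollar. 2/p_x vs 2/p_y → 1 vs 0.2857.
x gives more utility per dollar, so spend all income on x: x* = M/p_x, y* = 0.
Numerically: x* = 96, y* = 0.

x* = 96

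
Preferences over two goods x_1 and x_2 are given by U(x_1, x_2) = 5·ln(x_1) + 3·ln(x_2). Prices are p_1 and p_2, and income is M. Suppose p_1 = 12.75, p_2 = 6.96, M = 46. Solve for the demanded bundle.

Tangency: MRS = (5/3)·x_2/x_1 = p_1/p_2.
So 5·p_2·x_2 = 3·p_1·x_1; combined with the budget, a share 0.625 of income goes to x_1.
Demand: x_1*(p_1,p_2,M) = 0.625·M/p_1 and x_2* = 0.375·M/p_2.
At p_1=12.75, p_2=6.96, M=46: x_1* = 0.625·46/12.75 = 2.2549, x_2* = 2.4784.

x_1* = 2.2549, x_2* = 2.4784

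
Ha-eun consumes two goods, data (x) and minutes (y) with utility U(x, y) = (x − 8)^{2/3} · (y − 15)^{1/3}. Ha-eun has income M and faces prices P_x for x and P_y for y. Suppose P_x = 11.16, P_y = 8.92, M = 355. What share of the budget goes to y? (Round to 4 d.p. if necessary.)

share on y = 0.5008

This is Cobb-Douglas in (x−8, y−15): tangency gives 2/3·P_y·(y−15) = 1/3·P_x·(x−8).
Substituting into the budget: x* = 8 + 2/3·(M − 8·P_x − 15·P_y)/P_x, and y* = 15 + 1/3·(…)/P_y.
Discretionary income = 355 − 8·11.16 − 15·8.92 = 131.92; x* = 8 + 2/3·131.92/11.16 = 15.8805; y* = 15 + 1/3·131.92/8.92 = 19.9297.
Expenditure on y: 8.92·19.9297 = 177.7733; share = 0.5008.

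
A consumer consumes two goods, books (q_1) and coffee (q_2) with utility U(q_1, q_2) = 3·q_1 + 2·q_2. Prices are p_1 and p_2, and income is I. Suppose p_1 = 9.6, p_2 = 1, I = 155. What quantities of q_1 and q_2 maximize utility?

q_1* = 0, q_2* = 155

Perfect substitutes: compare marginal utility per dollar. 3/p_1 vs 2/p_2 → 0.3125 vs 2.
q_2 gives more utility per dollar, so spend all income on q_2: q_2* = I/p_2, q_1* = 0.
Numerically: q_1* = 0, q_2* = 155.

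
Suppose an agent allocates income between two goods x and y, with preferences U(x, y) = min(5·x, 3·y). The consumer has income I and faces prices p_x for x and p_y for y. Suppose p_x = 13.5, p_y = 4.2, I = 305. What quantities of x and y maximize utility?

x* = 14.878, y* = 24.7967

With perfect complements, no substitution: consume in ratio x:y = 3:5.
Budget: p_x·x + p_y·(5/3)·x = I, so (3·p_x + 5·p_y)·x = 3·I.
Demand: x*(p_x,p_y,I) = 3·I/(3·p_x + 5·p_y), y* = 5·I/(3·p_x + 5·p_y).
Here 3·13.5 + 5·4.2 = 61.5, giving x* = 14.878 and y* = 24.7967.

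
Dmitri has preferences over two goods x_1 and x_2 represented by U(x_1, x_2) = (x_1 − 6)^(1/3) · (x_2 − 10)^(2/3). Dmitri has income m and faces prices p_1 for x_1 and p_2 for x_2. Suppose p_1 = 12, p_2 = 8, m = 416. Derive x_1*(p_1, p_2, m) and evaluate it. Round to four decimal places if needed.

x_1* = 13.3333

Let x_1' = x_1−6, x_2' = x_2−10. MRS = (1/2)·x_2'/x_1' = p_1/p_2.
Substituting into the budget: x_1* = 6 + 1/3·(m − 6·p_1 − 10·p_2)/p_1, and x_2* = 10 + 2/3·(…)/p_2.
Discretionary income = 416 − 6·12 − 10·8 = 264; x_1* = 6 + 1/3·264/12 = 13.3333.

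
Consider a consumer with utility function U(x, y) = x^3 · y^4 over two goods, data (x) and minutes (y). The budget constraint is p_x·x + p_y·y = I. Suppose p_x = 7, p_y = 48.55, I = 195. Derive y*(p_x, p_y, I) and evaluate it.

y* = 2.2951

The MRS is (3/4)·y/x. Set MRS = p_x/p_y.
So 3·p_y·y = 4·p_x·x; combined with the budget, a share 3/7 of income goes to x.
Demand: x*(p_x,p_y,I) = 3/7·I/p_x and y* = 4/7·I/p_y.
At p_x=7, p_y=48.55, I=195: y* = 4/7·195/48.55 = 2.2951.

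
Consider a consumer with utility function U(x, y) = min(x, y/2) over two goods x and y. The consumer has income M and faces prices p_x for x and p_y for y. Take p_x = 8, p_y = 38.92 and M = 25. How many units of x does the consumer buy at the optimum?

x* = 0.2912

With perfect complements, no substitution: consume in ratio x:y = 1:2.
Budget: p_x·x + p_y·2·x = M, so (p_x + 2·p_y)·x = M.
Demand: x*(p_x,p_y,M) = M/(p_x + 2·p_y), y* = 2·M/(p_x + 2·p_y).
Here 8 + 2·38.92 = 85.84, giving x* = 0.2912.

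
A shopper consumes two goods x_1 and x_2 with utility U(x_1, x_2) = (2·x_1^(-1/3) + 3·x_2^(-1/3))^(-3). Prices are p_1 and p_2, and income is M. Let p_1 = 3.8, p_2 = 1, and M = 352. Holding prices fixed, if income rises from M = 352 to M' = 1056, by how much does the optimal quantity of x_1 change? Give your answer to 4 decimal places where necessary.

Δx_1* = 94.0048

From the CES first-order condition, (2/3)·(x_2/x_1)^(4/3) = p_1/p_2.
Hence x_2/x_1 = ((3/2)·p_1/p_2)^(1/(4/3)), i.e. raised to the 0.75 power.
Substitute x_2 = (x_2/x_1)·x_1 into the budget: x_1* = M/(p_1 + p_2·(x_2/x_1)).
Numerically x_2/x_1 = 3.688979, so x_1* = 352/(3.8 + 1·3.688979) = 47.0024.
At M' = 1056: x_1* = 141.0072. Change: 141.0072 − 47.0024 = 94.0048.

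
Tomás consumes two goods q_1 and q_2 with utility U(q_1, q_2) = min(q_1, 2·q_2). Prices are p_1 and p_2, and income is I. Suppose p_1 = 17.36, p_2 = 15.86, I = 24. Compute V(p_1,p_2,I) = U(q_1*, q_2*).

Demand: q_1*(p_1,p_2,I) = 2·I/(2·p_1 + p_2), q_2* = I/(2·p_1 + p_2).
Here 2·17.36 + 15.86 = 50.58, giving q_1* = 0.949 and q_2* = 0.4745.
Utility at the optimum: U(0.949, 0.4745) = 0.949.

V = 0.949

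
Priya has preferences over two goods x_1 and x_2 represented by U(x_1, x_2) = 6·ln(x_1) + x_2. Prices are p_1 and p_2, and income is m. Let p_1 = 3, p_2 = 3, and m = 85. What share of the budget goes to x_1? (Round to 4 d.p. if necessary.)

Set MRS = p_1/p_2: (6/x_1)/1 = p_1/p_2.
So x_1*(p_1,p_2) = 6·p_2/p_1, independent of income; and x_2* = (m − 6·p_2)/p_2.
At the given prices: x_1* = 6·3/3 = 6, and x_2* = 22.3333.
Expenditure on x_1: 3·6 = 18; share = 0.2118.

share on x_1 = 0.2118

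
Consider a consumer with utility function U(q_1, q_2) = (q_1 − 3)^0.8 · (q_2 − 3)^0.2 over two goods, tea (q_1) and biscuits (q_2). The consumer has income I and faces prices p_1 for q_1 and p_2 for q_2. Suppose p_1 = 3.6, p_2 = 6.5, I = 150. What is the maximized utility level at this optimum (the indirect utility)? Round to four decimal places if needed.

Discretionary income = 150 − 3·3.6 − 3·6.5 = 119.7; q_1* = 3 + 0.8·119.7/3.6 = 29.6; q_2* = 3 + 0.2·119.7/6.5 = 6.6831.
Utility at the optimum: U(29.6, 6.6831) = 17.9121.

V = 17.9121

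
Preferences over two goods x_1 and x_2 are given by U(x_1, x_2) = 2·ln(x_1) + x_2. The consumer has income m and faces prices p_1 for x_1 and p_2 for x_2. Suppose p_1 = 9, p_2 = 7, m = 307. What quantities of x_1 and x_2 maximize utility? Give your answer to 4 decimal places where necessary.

Set MRS = p_1/p_2: (2/x_1)/1 = p_1/p_2.
So x_1*(p_1,p_2) = 2·p_2/p_1, independent of income; and x_2* = (m − 2·p_2)/p_2.
At the given prices: x_1* = 2·7/9 = 1.5556, and x_2* = 41.8571.

x_1* = 1.5556, x_2* = 41.8571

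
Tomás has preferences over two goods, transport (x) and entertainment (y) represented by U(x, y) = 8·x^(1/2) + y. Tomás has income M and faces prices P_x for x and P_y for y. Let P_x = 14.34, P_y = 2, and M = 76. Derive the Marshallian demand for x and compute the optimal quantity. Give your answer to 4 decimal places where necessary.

x* = 0.3112

MU_x = 4/√x, MU_y = 1. Tangency: 4/√x = P_x/P_y.
Thus x* = (4·P_y/P_x)² — independent of M — with the rest of income spent on y.
Plugging in: x* = (4·2/14.34)² = 0.3112.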